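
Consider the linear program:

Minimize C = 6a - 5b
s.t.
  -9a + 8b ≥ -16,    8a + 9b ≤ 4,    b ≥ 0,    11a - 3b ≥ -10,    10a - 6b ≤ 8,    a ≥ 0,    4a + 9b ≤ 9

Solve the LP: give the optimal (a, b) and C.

a = 0, b = 4/9, minimum C = -20/9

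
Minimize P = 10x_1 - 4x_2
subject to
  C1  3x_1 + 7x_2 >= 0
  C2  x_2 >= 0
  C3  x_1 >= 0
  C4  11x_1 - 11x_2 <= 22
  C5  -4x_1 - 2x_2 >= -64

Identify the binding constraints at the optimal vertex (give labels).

Vertices and P = 10x_1 - 4x_2:
  (0, 0) → P = 0
  (2, 0) → P = 20
  (0, 32) → P = -128
  (34/3, 28/3) → P = 76

The minimum is at (0, 32). Substituting into each constraint, equality holds for C3 and C5; the remaining constraints have slack.

C3 and C5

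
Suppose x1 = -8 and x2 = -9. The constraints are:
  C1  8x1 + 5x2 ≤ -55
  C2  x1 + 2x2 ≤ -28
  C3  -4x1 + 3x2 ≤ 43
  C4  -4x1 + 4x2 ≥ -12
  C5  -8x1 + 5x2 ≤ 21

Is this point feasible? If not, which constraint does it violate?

not feasible — violates C2

Constraint C2: x1 + 2x2 = -26, which is not ≤ -28. All other constraints are satisfied.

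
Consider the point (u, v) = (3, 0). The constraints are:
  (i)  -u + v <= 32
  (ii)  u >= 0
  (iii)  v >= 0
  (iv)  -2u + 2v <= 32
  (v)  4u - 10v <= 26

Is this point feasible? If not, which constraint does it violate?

(i): -3 ≤ 32 ✓
(ii): 3 ≥ 0 ✓
(iii): 0 ≥ 0 ✓
(iv): -6 ≤ 32 ✓
(v): 12 ≤ 26 ✓

feasible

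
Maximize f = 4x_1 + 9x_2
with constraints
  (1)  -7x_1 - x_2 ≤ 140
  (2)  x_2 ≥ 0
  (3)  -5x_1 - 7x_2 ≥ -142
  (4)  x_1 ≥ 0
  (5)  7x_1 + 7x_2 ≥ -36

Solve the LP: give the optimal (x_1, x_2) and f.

x_1 = 0, x_2 = 142/7, maximum f = 1278/7

Extreme points and f = 4x_1 + 9x_2:
  (142/5, 0) → f = 568/5
  (0, 0) → f = 0
  (0, 142/7) → f = 1278/7

The optimum lies where -5x_1 - 7x_2 = -142 and x_1 = 0.
Solving simultaneously gives x_1 = 0, x_2 = 142/7.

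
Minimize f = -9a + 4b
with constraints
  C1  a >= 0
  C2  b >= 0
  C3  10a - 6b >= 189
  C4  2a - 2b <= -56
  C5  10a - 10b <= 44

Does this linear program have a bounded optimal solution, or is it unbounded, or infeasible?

unbounded

From the feasible point (357/4, 469/4), moving in the direction (10, 10) keeps every constraint satisfied while f decreases without bound.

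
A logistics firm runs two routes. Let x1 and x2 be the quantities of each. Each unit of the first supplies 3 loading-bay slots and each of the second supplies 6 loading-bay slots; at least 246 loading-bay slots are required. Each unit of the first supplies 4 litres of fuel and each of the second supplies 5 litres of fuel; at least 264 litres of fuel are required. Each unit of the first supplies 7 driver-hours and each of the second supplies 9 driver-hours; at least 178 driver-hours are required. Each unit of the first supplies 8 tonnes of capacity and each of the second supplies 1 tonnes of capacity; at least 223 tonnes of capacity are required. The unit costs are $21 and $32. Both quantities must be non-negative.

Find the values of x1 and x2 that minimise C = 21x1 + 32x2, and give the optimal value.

Corner points and C = 21x1 + 32x2:
  (0, 223) → C = 7136
  (82, 0) → C = 1722
  (118/3, 64/3) → C = 4526/3
  (851/36, 305/9) → C = 56911/36
The feasible region is unbounded (it extends along (0, 1), (1, 0)), but C strictly increases along every unbounded feasible direction, so there is no improving ray and the minimum is attained at a vertex.

x1 = 118/3, x2 = 64/3, minimum C = 4526/3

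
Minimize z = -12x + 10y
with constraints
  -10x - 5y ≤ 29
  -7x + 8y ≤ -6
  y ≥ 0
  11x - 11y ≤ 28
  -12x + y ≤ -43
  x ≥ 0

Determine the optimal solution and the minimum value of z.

Vertices and z = -12x + 10y:
  (158/11, 130/11) → z = -596/11
  (338/89, 229/89) → z = -1766/89
  (445/121, 137/121) → z = -3970/121

x = 158/11, y = 130/11, minimum z = -596/11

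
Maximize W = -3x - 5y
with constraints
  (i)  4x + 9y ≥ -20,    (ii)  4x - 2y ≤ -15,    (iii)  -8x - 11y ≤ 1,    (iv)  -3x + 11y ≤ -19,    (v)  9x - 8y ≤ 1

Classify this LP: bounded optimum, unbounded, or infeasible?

The boundaries 4x - 2y = -15 and -8x - 11y = 1 meet at (-167/60, 29/15), but that point violates -3x + 11y ≤ -19. Every candidate vertex is excluded by some other constraint, so the feasible region is empty.

infeasible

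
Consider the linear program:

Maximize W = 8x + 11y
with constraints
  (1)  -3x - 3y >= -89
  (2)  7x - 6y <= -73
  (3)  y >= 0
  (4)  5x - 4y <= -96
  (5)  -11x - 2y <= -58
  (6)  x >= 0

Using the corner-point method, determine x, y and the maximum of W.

x = 0, y = 89/3, maximum W = 979/3

Corner points and W = 8x + 11y:
  (68/27, 733/27) → W = 2869/9
  (0, 89/3) → W = 979/3
  (20/27, 673/27) → W = 2521/9
  (0, 29) → W = 319

The binding constraints are -3x - 3y = -89 and x = 0.
Solving simultaneously gives x = 0, y = 89/3.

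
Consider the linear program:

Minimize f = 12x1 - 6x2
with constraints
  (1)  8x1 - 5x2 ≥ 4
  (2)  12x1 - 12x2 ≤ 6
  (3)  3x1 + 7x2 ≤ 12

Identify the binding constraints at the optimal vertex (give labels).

(1) and (2)

Corner points and f = 12x1 - 6x2:
  (1/2, 0) → f = 6
  (88/71, 84/71) → f = 552/71
  (31/20, 21/20) → f = 123/10

The minimum is at (1/2, 0). Substituting into each constraint, equality holds for (1) and (2); the remaining constraints have slack.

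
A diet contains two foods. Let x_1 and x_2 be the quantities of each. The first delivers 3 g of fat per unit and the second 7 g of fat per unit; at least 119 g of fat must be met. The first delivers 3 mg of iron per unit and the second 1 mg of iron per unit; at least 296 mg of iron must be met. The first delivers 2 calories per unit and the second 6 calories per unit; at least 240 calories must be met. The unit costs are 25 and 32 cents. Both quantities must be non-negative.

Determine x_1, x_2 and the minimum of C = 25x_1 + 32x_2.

x_1 = 96, x_2 = 8, minimum C = 2656

Corner points and C = 25x_1 + 32x_2:
  (0, 296) → C = 9472
  (120, 0) → C = 3000
  (96, 8) → C = 2656
The feasible region is unbounded (it extends along (0, 1), (1, 0)), but C strictly increases along every unbounded feasible direction, so there is no improving ray and the minimum is attained at a vertex.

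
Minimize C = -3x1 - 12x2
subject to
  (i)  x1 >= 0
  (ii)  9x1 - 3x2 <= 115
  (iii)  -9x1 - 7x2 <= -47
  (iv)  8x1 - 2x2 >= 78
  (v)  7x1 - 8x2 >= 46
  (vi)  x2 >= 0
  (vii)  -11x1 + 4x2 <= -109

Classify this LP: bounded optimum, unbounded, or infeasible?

Feasible corners and C = -3x1 - 12x2:
  (46/3, 23/3) → C = -138
  (115/9, 0) → C = -115/3
  (172/15, 257/60) → C = -429/5
  (109/11, 0) → C = -327/11
The feasible region has finitely many vertices and no improving ray; the minimum is -138 at (46/3, 23/3).

bounded optimum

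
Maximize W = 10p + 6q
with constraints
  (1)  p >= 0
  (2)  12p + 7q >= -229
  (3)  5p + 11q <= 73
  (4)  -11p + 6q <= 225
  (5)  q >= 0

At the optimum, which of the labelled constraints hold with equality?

Feasible corners and W = 10p + 6q:
  (0, 73/11) → W = 438/11
  (0, 0) → W = 0
  (73/5, 0) → W = 146

The maximum is at (73/5, 0). Substituting into each constraint, equality holds for (3) and (5); the remaining constraints have slack.

(3) and (5)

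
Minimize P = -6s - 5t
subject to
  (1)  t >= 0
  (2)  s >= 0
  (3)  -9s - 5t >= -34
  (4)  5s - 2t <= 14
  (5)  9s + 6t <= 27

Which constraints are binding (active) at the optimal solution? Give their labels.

Corner points and P = -6s - 5t:
  (0, 0) → P = 0
  (14/5, 0) → P = -84/5
  (0, 9/2) → P = -45/2
  (23/8, 3/16) → P = -291/16

The minimum is at (0, 9/2). Substituting into each constraint, equality holds for (2) and (5); the remaining constraints have slack.

(2) and (5)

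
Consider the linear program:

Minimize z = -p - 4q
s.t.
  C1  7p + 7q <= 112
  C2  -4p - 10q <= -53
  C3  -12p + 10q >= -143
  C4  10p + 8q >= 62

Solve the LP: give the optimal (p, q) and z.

Feasible corners and z = -p - 4q:
  (303/22, 49/22) → z = -499/22
  (-33, 49) → z = -163
  (49/4, 2/5) → z = -277/20
  (49/17, 141/34) → z = -331/17

p = -33, q = 49, minimum z = -163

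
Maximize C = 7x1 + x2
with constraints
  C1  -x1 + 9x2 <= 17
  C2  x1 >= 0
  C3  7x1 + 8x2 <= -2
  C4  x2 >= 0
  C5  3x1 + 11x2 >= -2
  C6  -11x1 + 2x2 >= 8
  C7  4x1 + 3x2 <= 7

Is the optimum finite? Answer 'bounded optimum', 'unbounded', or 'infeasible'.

The boundaries -x1 + 9x2 = 17 and 7x1 + 8x2 = -2 meet at (-154/71, 117/71), but that point violates x1 ≥ 0. Every candidate vertex is excluded by some other constraint, so the feasible region is empty.

infeasible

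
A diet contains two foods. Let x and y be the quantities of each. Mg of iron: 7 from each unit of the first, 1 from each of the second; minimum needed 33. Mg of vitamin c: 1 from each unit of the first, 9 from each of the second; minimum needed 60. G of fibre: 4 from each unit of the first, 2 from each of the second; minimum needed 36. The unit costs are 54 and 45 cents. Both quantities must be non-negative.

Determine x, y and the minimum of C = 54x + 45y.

Feasible corners and C = 54x + 45y:
  (0, 33) → C = 1485
  (60, 0) → C = 3240
  (3, 12) → C = 702
  (6, 6) → C = 594
The feasible region is unbounded (it extends along (0, 1), (1, 0)), but C strictly increases along every unbounded feasible direction, so there is no improving ray and the minimum is attained at a vertex.

At the optimal vertex, x + 9y = 60 and 4x + 2y = 36.
Solving simultaneously gives x = 6, y = 6.

x = 6, y = 6, minimum C = 594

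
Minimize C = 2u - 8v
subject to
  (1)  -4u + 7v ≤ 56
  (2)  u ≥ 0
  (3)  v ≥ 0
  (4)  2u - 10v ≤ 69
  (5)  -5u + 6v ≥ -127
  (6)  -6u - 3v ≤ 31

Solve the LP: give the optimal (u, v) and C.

u = 1225/11, v = 788/11, minimum C = -3854/11

Corner points and C = 2u - 8v:
  (0, 8) → C = -64
  (1225/11, 788/11) → C = -3854/11
  (0, 0) → C = 0
  (127/5, 0) → C = 254/5

The optimum lies where -4u + 7v = 56 and -5u + 6v = -127.
Solving simultaneously gives u = 1225/11, v = 788/11.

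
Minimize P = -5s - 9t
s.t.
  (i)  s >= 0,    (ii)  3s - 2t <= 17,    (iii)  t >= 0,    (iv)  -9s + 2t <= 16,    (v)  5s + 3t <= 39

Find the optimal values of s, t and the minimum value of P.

s = 30/37, t = 431/37, minimum P = -4029/37

Feasible corners and P = -5s - 9t:
  (0, 0) → P = 0
  (0, 8) → P = -72
  (17/3, 0) → P = -85/3
  (129/19, 32/19) → P = -933/19
  (30/37, 431/37) → P = -4029/37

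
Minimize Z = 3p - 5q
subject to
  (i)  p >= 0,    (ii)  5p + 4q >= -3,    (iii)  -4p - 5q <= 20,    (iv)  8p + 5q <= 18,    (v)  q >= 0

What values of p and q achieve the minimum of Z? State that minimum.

p = 0, q = 18/5, minimum Z = -18

Vertices and Z = 3p - 5q:
  (0, 18/5) → Z = -18
  (0, 0) → Z = 0
  (9/4, 0) → Z = 27/4

At the optimal vertex, p = 0 and 8p + 5q = 18.
Solving simultaneously gives p = 0, q = 18/5.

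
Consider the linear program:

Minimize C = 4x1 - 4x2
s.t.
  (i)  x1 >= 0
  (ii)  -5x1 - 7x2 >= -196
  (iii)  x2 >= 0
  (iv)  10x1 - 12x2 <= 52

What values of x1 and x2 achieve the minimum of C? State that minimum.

x1 = 0, x2 = 28, minimum C = -112

Corner points and C = 4x1 - 4x2:
  (0, 28) → C = -112
  (0, 0) → C = 0
  (1358/65, 170/13) → C = 2032/65
  (26/5, 0) → C = 104/5

The optimum lies where x1 = 0 and -5x1 - 7x2 = -196.
Solving simultaneously gives x1 = 0, x2 = 28.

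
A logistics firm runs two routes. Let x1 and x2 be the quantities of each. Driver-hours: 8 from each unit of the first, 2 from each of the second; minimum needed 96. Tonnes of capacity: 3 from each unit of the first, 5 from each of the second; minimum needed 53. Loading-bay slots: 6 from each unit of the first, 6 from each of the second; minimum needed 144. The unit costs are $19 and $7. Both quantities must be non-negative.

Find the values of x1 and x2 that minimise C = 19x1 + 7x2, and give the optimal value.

Corner points and C = 19x1 + 7x2:
  (0, 48) → C = 336
  (24, 0) → C = 456
  (8, 16) → C = 264
The feasible region is unbounded (it extends along (0, 1), (1, 0)), but C strictly increases along every unbounded feasible direction, so there is no improving ray and the minimum is attained at a vertex.

x1 = 8, x2 = 16, minimum C = 264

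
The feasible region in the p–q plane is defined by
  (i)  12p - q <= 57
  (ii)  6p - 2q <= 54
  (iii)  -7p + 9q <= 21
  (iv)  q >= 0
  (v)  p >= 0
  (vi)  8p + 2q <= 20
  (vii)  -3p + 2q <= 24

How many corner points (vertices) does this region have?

Of the 21 pairwise boundary intersections, those satisfying every inequality are:
  (0, 7/3)
  (69/43, 154/43)
  (0, 0)
  (5/2, 0)

4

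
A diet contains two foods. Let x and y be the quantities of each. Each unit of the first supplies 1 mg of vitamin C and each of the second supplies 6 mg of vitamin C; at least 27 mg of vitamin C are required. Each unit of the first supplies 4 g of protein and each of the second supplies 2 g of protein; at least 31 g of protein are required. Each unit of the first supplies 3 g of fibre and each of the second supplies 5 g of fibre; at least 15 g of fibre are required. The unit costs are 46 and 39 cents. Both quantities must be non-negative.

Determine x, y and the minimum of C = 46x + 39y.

x = 6, y = 7/2, minimum C = 825/2

Vertices and C = 46x + 39y:
  (0, 31/2) → C = 1209/2
  (27, 0) → C = 1242
  (6, 7/2) → C = 825/2
The feasible region is unbounded (it extends along (0, 1), (1, 0)), but C strictly increases along every unbounded feasible direction, so there is no improving ray and the minimum is attained at a vertex.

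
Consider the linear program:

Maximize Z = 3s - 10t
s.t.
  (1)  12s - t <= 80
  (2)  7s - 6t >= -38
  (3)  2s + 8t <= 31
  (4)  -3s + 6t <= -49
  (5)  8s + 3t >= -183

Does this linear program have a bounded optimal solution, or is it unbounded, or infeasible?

Extreme points and Z = 3s - 10t:
  (431/69, -116/23) → Z = 1591/23
  (57/44, -709/11) → Z = 28531/44
  (-317/19, -941/57) → Z = 6557/57
The feasible region has finitely many vertices and no improving ray; the maximum is 28531/44 at (57/44, -709/11).

bounded optimum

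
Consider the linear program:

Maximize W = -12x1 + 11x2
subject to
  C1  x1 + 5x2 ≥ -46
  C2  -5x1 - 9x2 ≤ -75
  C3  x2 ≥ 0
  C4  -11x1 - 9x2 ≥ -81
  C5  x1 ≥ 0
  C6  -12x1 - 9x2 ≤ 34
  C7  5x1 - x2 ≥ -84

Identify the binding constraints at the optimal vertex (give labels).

Extreme points and W = -12x1 + 11x2:
  (1, 70/9) → W = 662/9
  (0, 25/3) → W = 275/3
  (0, 9) → W = 99

The maximum is at (0, 9). Substituting into each constraint, equality holds for C4 and C5; the remaining constraints have slack.

C4 and C5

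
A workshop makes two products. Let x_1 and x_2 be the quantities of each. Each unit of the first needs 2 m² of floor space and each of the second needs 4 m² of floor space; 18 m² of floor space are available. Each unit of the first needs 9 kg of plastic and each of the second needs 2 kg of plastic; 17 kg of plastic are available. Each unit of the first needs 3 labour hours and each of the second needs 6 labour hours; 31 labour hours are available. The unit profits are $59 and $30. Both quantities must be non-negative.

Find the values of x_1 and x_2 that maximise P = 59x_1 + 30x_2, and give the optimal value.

x_1 = 1, x_2 = 4, maximum P = 179

Extreme points and P = 59x_1 + 30x_2:
  (0, 0) → P = 0
  (0, 9/2) → P = 135
  (17/9, 0) → P = 1003/9
  (1, 4) → P = 179

The optimum lies where 2x_1 + 4x_2 = 18 and 9x_1 + 2x_2 = 17.
Solving simultaneously gives x_1 = 1, x_2 = 4.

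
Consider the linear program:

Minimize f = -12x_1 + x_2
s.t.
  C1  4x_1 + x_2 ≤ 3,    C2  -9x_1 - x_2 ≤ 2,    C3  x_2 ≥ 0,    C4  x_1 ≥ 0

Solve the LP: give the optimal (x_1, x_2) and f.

x_1 = 3/4, x_2 = 0, minimum f = -9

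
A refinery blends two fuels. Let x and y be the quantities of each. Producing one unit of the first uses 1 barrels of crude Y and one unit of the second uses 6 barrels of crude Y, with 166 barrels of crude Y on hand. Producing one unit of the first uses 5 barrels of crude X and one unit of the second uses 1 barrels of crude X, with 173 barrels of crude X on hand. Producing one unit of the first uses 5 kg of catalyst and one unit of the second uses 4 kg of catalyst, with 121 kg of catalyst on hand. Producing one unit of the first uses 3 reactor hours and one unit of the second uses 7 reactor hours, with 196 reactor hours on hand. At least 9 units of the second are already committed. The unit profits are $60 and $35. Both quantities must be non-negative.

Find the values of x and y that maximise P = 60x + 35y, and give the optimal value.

x = 17, y = 9, maximum P = 1335

Feasible corners and P = 60x + 35y:
  (0, 83/3) → P = 2905/3
  (0, 9) → P = 315
  (14/11, 302/11) → P = 11410/11
  (63/23, 617/23) → P = 25375/23
  (17, 9) → P = 1335

The optimum lies where 5x + 4y = 121 and y = 9.
Solving simultaneously gives x = 17, y = 9.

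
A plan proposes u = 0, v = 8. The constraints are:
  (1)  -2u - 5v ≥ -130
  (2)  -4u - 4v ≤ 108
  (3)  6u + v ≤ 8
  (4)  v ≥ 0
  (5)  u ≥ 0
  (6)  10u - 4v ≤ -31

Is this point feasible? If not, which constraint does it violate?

(1): -40 ≥ -130 ✓
(2): -32 ≤ 108 ✓
(3): 8 ≤ 8 ✓
(4): 8 ≥ 0 ✓
(5): 0 ≥ 0 ✓
(6): -32 ≤ -31 ✓

feasible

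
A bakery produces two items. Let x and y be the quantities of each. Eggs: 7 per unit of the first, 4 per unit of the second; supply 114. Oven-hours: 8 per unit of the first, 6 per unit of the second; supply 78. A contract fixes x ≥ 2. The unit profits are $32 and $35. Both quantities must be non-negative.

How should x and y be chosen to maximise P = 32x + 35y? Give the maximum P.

x = 2, y = 31/3, maximum P = 1277/3

Extreme points and P = 32x + 35y:
  (39/4, 0) → P = 312
  (2, 0) → P = 64
  (2, 31/3) → P = 1277/3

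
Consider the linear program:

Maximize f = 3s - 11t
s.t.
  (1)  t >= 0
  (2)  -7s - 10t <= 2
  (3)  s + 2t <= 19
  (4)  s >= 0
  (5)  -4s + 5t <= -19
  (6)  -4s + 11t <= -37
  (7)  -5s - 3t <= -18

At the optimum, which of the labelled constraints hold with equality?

Corner points and f = 3s - 11t:
  (19, 0) → f = 57
  (37/4, 0) → f = 111/4
  (283/19, 39/19) → f = 420/19

The maximum is at (19, 0). Substituting into each constraint, equality holds for (1) and (3); the remaining constraints have slack.

(1) and (3)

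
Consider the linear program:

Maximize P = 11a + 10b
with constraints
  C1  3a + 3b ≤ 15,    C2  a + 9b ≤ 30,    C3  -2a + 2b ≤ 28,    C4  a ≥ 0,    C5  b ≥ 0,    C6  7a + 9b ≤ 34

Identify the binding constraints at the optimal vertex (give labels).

Extreme points and P = 11a + 10b:
  (0, 10/3) → P = 100/3
  (2/3, 88/27) → P = 1078/27
  (0, 0) → P = 0
  (34/7, 0) → P = 374/7

The maximum is at (34/7, 0). Substituting into each constraint, equality holds for C5 and C6; the remaining constraints have slack.

C5 and C6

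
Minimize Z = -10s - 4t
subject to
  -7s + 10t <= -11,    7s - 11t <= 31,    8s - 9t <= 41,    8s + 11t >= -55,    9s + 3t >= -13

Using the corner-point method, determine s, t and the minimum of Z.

Vertices and Z = -10s - 4t:
  (311/17, 199/17) → Z = -3906/17
  (-97/111, -190/111) → Z = 1730/111
  (172/25, 39/25) → Z = -1876/25
  (-5/12, -37/12) → Z = 33/2

At the optimal vertex, -7s + 10t = -11 and 8s - 9t = 41.
Solving simultaneously gives s = 311/17, t = 199/17.

s = 311/17, t = 199/17, minimum Z = -3906/17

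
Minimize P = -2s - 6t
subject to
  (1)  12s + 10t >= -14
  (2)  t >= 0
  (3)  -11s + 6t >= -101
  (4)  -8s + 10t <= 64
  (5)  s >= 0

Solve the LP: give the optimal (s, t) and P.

s = 697/31, t = 756/31, minimum P = -5930/31

The binding constraints are -11s + 6t = -101 and -8s + 10t = 64.
Solving simultaneously gives s = 697/31, t = 756/31.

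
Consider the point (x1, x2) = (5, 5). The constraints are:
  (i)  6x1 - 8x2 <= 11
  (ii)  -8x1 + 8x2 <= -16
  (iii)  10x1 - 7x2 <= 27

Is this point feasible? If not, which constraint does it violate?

not feasible — violates (ii)

Constraint (ii): -8x1 + 8x2 = 0, which is not ≤ -16. All other constraints are satisfied.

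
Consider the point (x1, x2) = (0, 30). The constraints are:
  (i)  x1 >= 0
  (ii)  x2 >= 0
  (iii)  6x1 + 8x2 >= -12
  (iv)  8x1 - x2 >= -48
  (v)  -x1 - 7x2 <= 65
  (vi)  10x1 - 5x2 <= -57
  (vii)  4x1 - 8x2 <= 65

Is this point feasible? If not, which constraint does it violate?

feasible

(i): 0 ≥ 0 ✓
(ii): 30 ≥ 0 ✓
(iii): 240 ≥ -12 ✓
(iv): -30 ≥ -48 ✓
(v): -210 ≤ 65 ✓
(vi): -150 ≤ -57 ✓
(vii): -240 ≤ 65 ✓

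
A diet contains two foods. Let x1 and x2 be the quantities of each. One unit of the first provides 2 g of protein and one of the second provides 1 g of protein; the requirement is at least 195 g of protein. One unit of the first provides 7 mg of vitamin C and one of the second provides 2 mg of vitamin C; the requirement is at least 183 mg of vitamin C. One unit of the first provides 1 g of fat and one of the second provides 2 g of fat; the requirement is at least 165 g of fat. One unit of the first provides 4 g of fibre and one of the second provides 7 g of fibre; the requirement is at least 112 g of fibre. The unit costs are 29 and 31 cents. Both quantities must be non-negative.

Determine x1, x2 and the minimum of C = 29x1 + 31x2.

Vertices and C = 29x1 + 31x2:
  (0, 195) → C = 6045
  (165, 0) → C = 4785
  (75, 45) → C = 3570
The feasible region is unbounded (it extends along (0, 1), (1, 0)), but C strictly increases along every unbounded feasible direction, so there is no improving ray and the minimum is attained at a vertex.

At the optimal vertex, 2x1 + x2 = 195 and x1 + 2x2 = 165.
Solving simultaneously gives x1 = 75, x2 = 45.

x1 = 75, x2 = 45, minimum C = 3570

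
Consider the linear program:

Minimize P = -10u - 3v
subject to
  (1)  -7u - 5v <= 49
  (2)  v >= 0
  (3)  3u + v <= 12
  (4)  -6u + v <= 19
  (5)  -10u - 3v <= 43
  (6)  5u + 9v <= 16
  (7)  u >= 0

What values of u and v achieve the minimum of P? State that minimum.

u = 16/5, v = 0, minimum P = -32

Vertices and P = -10u - 3v:
  (16/5, 0) → P = -32
  (0, 0) → P = 0
  (0, 16/9) → P = -16/3

The optimum lies where v = 0 and 5u + 9v = 16.
Solving simultaneously gives u = 16/5, v = 0.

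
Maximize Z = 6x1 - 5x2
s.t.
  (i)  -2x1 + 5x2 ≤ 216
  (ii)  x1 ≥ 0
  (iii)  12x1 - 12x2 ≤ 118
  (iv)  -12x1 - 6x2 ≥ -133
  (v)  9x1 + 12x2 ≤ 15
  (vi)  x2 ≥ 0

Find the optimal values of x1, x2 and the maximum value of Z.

Corner points and Z = 6x1 - 5x2:
  (0, 5/4) → Z = -25/4
  (0, 0) → Z = 0
  (5/3, 0) → Z = 10

The binding constraints are 9x1 + 12x2 = 15 and x2 = 0.
Solving simultaneously gives x1 = 5/3, x2 = 0.

x1 = 5/3, x2 = 0, maximum Z = 10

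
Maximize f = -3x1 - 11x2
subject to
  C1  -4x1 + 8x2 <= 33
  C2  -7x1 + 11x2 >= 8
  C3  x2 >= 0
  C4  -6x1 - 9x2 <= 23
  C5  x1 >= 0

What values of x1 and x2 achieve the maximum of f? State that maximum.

Corner points and f = -3x1 - 11x2:
  (299/12, 199/12) → f = -1543/6
  (0, 33/8) → f = -363/8
  (0, 8/11) → f = -8

The optimum lies where -7x1 + 11x2 = 8 and x1 = 0.
Solving simultaneously gives x1 = 0, x2 = 8/11.

x1 = 0, x2 = 8/11, maximum f = -8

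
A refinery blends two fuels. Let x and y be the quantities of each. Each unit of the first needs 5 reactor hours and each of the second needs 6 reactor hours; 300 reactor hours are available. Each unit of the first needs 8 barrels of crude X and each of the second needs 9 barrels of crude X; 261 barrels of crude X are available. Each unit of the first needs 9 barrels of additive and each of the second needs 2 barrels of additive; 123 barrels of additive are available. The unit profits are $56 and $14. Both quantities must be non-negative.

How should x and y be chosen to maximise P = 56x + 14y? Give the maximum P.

x = 9, y = 21, maximum P = 798

Extreme points and P = 56x + 14y:
  (0, 0) → P = 0
  (0, 29) → P = 406
  (41/3, 0) → P = 2296/3
  (9, 21) → P = 798

At the optimal vertex, 8x + 9y = 261 and 9x + 2y = 123.
Solving simultaneously gives x = 9, y = 21.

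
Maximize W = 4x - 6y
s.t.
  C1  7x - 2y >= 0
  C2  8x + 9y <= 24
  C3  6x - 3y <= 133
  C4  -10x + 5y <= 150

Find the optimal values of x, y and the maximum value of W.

x = -266/9, y = -931/9, maximum W = 4522/9

The binding constraints are 7x - 2y = 0 and 6x - 3y = 133.
Solving simultaneously gives x = -266/9, y = -931/9.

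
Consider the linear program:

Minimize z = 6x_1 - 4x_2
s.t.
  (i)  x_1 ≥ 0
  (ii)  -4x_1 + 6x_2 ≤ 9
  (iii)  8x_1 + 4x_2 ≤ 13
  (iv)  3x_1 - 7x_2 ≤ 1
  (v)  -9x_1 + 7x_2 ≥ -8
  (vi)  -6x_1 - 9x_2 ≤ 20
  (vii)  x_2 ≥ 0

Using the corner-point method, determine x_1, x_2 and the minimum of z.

Extreme points and z = 6x_1 - 4x_2:
  (0, 3/2) → z = -6
  (0, 0) → z = 0
  (21/32, 31/16) → z = -61/16
  (123/92, 53/92) → z = 263/46
  (7/6, 5/14) → z = 39/7
  (1/3, 0) → z = 2

x_1 = 0, x_2 = 3/2, minimum z = -6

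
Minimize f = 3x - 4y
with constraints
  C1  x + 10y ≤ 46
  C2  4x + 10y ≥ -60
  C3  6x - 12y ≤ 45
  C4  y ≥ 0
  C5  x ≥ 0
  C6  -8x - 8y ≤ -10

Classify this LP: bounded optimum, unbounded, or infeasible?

Corner points and f = 3x - 4y:
  (167/12, 77/24) → f = 347/12
  (0, 23/5) → f = -92/5
  (15/2, 0) → f = 45/2
  (5/4, 0) → f = 15/4
  (0, 5/4) → f = -5
The feasible region has finitely many vertices and no improving ray; the minimum is -92/5 at (0, 23/5).

bounded optimum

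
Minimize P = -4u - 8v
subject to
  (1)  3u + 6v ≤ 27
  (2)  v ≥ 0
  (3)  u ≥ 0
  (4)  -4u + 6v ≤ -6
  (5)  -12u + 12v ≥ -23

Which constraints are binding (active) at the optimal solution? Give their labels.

(4) and (5)

Feasible corners and P = -4u - 8v:
  (3/2, 0) → P = -6
  (23/12, 0) → P = -23/3
  (11/4, 5/6) → P = -53/3

The minimum is at (11/4, 5/6). Substituting into each constraint, equality holds for (4) and (5); the remaining constraints have slack.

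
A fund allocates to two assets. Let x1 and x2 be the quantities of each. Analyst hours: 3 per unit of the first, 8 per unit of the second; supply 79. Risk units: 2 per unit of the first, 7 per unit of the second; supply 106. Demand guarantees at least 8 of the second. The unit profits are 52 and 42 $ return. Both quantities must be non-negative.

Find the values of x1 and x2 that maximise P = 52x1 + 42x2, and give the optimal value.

The optimum lies where 3x1 + 8x2 = 79 and x2 = 8.
Solving simultaneously gives x1 = 5, x2 = 8.

x1 = 5, x2 = 8, maximum P = 596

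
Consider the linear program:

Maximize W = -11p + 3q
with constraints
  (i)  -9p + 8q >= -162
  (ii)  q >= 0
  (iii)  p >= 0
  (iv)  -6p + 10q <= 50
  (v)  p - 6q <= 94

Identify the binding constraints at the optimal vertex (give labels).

Vertices and W = -11p + 3q:
  (18, 0) → W = -198
  (1010/21, 237/7) → W = -8977/21
  (0, 0) → W = 0
  (0, 5) → W = 15

The maximum is at (0, 5). Substituting into each constraint, equality holds for (iii) and (iv); the remaining constraints have slack.

(iii) and (iv)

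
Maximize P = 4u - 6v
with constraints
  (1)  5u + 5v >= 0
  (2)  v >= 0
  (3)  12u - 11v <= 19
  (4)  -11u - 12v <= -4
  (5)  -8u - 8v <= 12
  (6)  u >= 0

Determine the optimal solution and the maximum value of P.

u = 19/12, v = 0, maximum P = 19/3

Extreme points and P = 4u - 6v:
  (19/12, 0) → P = 19/3
  (4/11, 0) → P = 16/11
  (0, 1/3) → P = -2
The feasible region is unbounded (it extends along (0, 1), (11, 12)), but P strictly decreases along every unbounded feasible direction, so there is no improving ray and the maximum is attained at a vertex.

At the optimal vertex, v = 0 and 12u - 11v = 19.
Solving simultaneously gives u = 19/12, v = 0.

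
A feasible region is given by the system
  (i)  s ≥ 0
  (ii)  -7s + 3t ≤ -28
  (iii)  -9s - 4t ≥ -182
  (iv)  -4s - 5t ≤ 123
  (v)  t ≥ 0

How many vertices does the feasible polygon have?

Pairwise boundary intersections that survive every other constraint:
  (658/55, 1022/55)
  (4, 0)
  (182/9, 0)

3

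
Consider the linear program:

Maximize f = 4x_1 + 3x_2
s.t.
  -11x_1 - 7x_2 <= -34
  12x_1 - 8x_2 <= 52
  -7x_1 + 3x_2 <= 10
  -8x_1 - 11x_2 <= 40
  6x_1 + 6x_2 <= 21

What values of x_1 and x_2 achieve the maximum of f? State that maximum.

x_1 = 4, x_2 = -1/2, maximum f = 29/2

Corner points and f = 4x_1 + 3x_2:
  (159/43, -41/43) → f = 513/43
  (19/8, 9/8) → f = 103/8
  (4, -1/2) → f = 29/2

The binding constraints are 12x_1 - 8x_2 = 52 and 6x_1 + 6x_2 = 21.
Solving simultaneously gives x_1 = 4, x_2 = -1/2.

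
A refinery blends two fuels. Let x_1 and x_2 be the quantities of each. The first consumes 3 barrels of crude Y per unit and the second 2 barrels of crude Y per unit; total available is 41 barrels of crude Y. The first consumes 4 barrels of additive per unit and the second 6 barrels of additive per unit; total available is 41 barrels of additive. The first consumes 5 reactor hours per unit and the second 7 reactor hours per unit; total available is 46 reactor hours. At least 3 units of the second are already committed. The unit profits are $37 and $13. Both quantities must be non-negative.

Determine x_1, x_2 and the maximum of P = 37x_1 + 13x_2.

x_1 = 5, x_2 = 3, maximum P = 224

Feasible corners and P = 37x_1 + 13x_2:
  (0, 46/7) → P = 598/7
  (0, 3) → P = 39
  (5, 3) → P = 224

The binding constraints are 5x_1 + 7x_2 = 46 and x_2 = 3.
Solving simultaneously gives x_1 = 5, x_2 = 3.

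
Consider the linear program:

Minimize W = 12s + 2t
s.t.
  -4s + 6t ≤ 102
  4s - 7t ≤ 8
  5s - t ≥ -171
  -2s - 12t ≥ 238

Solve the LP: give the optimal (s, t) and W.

Corner points and W = 12s + 2t:
  (-1205/31, -724/31) → W = -15908/31
  (-785/31, -484/31) → W = -10388/31
  (-1145/31, -424/31) → W = -14588/31

s = -1205/31, t = -724/31, minimum W = -15908/31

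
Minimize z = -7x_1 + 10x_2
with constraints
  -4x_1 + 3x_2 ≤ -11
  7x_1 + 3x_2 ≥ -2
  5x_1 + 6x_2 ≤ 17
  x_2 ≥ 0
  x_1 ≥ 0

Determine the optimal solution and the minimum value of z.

x_1 = 17/5, x_2 = 0, minimum z = -119/5

Extreme points and z = -7x_1 + 10x_2:
  (3, 1/3) → z = -53/3
  (11/4, 0) → z = -77/4
  (17/5, 0) → z = -119/5

The optimum lies where 5x_1 + 6x_2 = 17 and x_2 = 0.
Solving simultaneously gives x_1 = 17/5, x_2 = 0.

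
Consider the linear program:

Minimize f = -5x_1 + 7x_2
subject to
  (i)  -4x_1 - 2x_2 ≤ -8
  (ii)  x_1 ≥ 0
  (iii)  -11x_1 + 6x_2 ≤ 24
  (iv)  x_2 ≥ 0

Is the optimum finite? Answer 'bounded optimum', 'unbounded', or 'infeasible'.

From the feasible point (0, 4), moving in the direction (1, 0) keeps every constraint satisfied while f decreases without bound.

unbounded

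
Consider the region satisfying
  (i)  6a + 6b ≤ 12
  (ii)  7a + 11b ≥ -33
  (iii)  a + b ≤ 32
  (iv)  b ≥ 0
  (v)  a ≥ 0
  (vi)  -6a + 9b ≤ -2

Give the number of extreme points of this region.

3

Intersecting each pair of boundary lines and keeping only the points that satisfy every inequality leaves:
  (2, 0)
  (4/3, 2/3)
  (1/3, 0)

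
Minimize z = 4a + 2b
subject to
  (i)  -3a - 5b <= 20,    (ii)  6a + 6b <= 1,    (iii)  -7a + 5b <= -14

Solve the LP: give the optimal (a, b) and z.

Vertices and z = 4a + 2b:
  (125/12, -41/4) → z = 127/6
  (-3/5, -91/25) → z = -242/25
  (89/72, -77/72) → z = 101/36

The optimum lies where -3a - 5b = 20 and -7a + 5b = -14.
Solving simultaneously gives a = -3/5, b = -91/25.

a = -3/5, b = -91/25, minimum z = -242/25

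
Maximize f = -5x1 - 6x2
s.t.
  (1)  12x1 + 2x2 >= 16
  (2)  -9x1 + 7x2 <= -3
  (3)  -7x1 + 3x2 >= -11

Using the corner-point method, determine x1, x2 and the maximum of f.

Vertices and f = -5x1 - 6x2:
  (59/51, 18/17) → f = -619/51
  (7/5, -2/5) → f = -23/5
  (34/11, 39/11) → f = -404/11

x1 = 7/5, x2 = -2/5, maximum f = -23/5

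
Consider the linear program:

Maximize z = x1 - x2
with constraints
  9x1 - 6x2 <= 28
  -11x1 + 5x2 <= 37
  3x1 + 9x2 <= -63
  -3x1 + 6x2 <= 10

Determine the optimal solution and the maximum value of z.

x1 = -362/21, x2 = -641/21, maximum z = 93/7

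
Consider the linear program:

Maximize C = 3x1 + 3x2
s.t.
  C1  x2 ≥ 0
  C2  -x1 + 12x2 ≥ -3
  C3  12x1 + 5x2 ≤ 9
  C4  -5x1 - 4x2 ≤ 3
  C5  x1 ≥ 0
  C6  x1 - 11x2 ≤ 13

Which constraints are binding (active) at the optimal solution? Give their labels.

Vertices and C = 3x1 + 3x2:
  (3/4, 0) → C = 9/4
  (0, 0) → C = 0
  (0, 9/5) → C = 27/5

The maximum is at (0, 9/5). Substituting into each constraint, equality holds for C3 and C5; the remaining constraints have slack.

C3 and C5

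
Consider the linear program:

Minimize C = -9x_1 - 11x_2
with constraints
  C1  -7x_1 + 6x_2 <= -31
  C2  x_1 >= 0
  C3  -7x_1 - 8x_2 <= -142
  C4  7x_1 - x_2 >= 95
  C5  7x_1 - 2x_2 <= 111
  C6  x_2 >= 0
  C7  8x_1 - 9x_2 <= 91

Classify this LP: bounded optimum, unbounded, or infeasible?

Corner points and C = -9x_1 - 11x_2:
  (77/5, 64/5) → C = -1397/5
  (151/7, 20) → C = -2899/7
  (902/63, 47/9) → C = -11737/63
  (2006/127, 499/127) → C = -23543/127
  (817/47, 251/47) → C = -10114/47
The feasible region has finitely many vertices and no improving ray; the minimum is -2899/7 at (151/7, 20).

bounded optimum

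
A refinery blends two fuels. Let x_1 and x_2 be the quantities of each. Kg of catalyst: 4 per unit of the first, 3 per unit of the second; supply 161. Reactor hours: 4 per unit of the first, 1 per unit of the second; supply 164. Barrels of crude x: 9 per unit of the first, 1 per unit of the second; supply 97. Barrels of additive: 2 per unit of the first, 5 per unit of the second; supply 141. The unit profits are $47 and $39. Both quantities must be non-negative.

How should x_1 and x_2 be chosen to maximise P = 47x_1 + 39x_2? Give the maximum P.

x_1 = 8, x_2 = 25, maximum P = 1351

Extreme points and P = 47x_1 + 39x_2:
  (0, 0) → P = 0
  (0, 141/5) → P = 5499/5
  (97/9, 0) → P = 4559/9
  (8, 25) → P = 1351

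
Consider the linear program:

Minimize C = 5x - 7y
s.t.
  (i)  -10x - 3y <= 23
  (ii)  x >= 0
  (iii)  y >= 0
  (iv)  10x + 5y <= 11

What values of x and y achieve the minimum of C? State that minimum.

x = 0, y = 11/5, minimum C = -77/5

Feasible corners and C = 5x - 7y:
  (0, 0) → C = 0
  (0, 11/5) → C = -77/5
  (11/10, 0) → C = 11/2

The optimum lies where x = 0 and 10x + 5y = 11.
Solving simultaneously gives x = 0, y = 11/5.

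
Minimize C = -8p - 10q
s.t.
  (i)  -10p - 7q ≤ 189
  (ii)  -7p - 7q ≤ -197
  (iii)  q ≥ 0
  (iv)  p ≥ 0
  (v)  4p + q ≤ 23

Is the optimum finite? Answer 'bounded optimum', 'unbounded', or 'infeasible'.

infeasible

The boundaries -10p - 7q = 189 and -7p - 7q = -197 meet at (-386/3, 3293/21), but that point violates p ≥ 0. Every candidate vertex is excluded by some other constraint, so the feasible region is empty.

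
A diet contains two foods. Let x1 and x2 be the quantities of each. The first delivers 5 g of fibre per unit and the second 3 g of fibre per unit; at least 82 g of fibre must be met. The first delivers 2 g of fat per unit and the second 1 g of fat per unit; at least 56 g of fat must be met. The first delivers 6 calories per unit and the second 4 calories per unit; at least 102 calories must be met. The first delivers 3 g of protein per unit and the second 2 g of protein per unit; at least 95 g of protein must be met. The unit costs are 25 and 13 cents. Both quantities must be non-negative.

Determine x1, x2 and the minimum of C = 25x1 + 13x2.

x1 = 17, x2 = 22, minimum C = 711

Vertices and C = 25x1 + 13x2:
  (0, 56) → C = 728
  (95/3, 0) → C = 2375/3
  (17, 22) → C = 711
The feasible region is unbounded (it extends along (0, 1), (1, 0)), but C strictly increases along every unbounded feasible direction, so there is no improving ray and the minimum is attained at a vertex.

At the optimal vertex, 2x1 + x2 = 56 and 3x1 + 2x2 = 95.
Solving simultaneously gives x1 = 17, x2 = 22.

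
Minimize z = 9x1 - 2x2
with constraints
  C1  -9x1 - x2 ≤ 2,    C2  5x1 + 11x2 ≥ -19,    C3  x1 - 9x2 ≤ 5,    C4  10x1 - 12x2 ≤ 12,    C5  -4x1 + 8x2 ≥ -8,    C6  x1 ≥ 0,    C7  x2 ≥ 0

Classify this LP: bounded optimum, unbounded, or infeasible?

From the feasible point (6/5, 0), moving in the direction (0, 1) keeps every constraint satisfied while z decreases without bound.

unbounded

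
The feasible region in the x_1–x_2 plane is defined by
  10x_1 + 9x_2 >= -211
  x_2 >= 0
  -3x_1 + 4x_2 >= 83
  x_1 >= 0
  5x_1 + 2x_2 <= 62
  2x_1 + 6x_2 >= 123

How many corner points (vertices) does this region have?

3

The feasible vertices (each the meet of two boundaries and inside every other half-plane) are:
  (0, 83/4)
  (41/13, 601/26)
  (0, 31)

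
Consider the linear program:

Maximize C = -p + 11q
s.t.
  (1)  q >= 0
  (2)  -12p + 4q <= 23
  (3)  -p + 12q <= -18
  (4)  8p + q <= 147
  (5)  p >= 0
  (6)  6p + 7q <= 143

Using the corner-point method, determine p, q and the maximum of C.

p = 18, q = 0, maximum C = -18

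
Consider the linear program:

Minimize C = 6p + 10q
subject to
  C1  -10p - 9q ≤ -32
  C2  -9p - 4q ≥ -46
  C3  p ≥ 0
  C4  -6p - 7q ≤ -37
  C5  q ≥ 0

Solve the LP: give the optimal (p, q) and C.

p = 58/13, q = 19/13, minimum C = 538/13

Feasible corners and C = 6p + 10q:
  (0, 23/2) → C = 115
  (58/13, 19/13) → C = 538/13
  (0, 37/7) → C = 370/7

The binding constraints are -9p - 4q = -46 and -6p - 7q = -37.
Solving simultaneously gives p = 58/13, q = 19/13.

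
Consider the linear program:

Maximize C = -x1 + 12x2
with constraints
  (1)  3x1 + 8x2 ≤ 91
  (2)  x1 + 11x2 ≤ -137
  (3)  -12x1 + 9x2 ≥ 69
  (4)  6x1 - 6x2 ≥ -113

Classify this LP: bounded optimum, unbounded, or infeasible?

Vertices and C = -x1 + 12x2:
  (-664/47, -525/47) → C = -5636/47
  (-2065/72, -709/72) → C = -6443/72
The feasible region has finitely many vertices and no improving ray; the maximum is -6443/72 at (-2065/72, -709/72).

bounded optimum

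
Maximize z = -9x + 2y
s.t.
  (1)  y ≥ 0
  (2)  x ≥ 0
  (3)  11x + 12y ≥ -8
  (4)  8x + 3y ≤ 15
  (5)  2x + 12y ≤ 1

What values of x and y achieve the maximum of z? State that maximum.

x = 0, y = 1/12, maximum z = 1/6

Feasible corners and z = -9x + 2y:
  (0, 0) → z = 0
  (1/2, 0) → z = -9/2
  (0, 1/12) → z = 1/6

The optimum lies where x = 0 and 2x + 12y = 1.
Solving simultaneously gives x = 0, y = 1/12.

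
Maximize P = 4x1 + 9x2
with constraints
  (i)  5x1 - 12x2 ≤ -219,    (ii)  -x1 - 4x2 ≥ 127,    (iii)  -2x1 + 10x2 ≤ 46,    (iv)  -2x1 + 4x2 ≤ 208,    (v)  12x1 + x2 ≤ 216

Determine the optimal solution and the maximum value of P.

x1 = -75, x2 = -13, maximum P = -417

Corner points and P = 4x1 + 9x2:
  (-75, -13) → P = -417
  (-405, -301/2) → P = -5949/2
  (-727/9, -104/9) → P = -3844/9
  (-158, -27) → P = -875

At the optimal vertex, 5x1 - 12x2 = -219 and -x1 - 4x2 = 127.
Solving simultaneously gives x1 = -75, x2 = -13.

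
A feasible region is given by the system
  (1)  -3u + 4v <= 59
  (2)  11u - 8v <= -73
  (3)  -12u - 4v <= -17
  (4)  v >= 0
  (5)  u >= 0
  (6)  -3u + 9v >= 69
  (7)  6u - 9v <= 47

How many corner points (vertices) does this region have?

3

Pairwise boundary intersections that survive every other constraint:
  (9, 43/2)
  (0, 59/4)
  (0, 73/8)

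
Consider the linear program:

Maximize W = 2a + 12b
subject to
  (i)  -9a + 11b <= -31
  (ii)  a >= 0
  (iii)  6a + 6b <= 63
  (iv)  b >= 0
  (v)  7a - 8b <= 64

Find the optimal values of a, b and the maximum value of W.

a = 293/40, b = 127/40, maximum W = 211/4

Extreme points and W = 2a + 12b:
  (293/40, 127/40) → W = 211/4
  (31/9, 0) → W = 62/9
  (148/15, 19/30) → W = 82/3
  (64/7, 0) → W = 128/7

The binding constraints are -9a + 11b = -31 and 6a + 6b = 63.
Solving simultaneously gives a = 293/40, b = 127/40.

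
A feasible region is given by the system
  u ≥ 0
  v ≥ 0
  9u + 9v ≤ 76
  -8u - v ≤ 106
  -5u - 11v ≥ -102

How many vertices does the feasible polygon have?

The feasible vertices (each the meet of two boundaries and inside every other half-plane) are:
  (0, 0)
  (0, 76/9)
  (76/9, 0)

3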